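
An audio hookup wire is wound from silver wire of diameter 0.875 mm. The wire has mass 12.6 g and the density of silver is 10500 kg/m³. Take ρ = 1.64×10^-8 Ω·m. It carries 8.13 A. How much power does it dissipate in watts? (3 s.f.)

A = π(d/2)² = π(4.3750e-04 m)² = 6.0132e-07 m²
L = m/(density·A) = 0.0126/(10500×6.0132e-07) = 1.996 m
R = ρL/A = (1.64×10^-8)(1.996)/(6.0132e-07) = 0.05443 Ω
P = I²R = (8.13)² × 0.05443 = 3.60 W

3.60 W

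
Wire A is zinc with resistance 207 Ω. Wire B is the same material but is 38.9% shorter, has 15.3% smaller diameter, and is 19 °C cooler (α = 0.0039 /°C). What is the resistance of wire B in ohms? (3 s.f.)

R ∝ ρL/d² with ρ ∝ (1+αΔT), so R_B/R_A = (1 − 38.9/100) × (1 − 15.3/100)⁻² × (1 − 0.0039×19)
= 0.611 × 1.394 × 0.9259 = 0.7886
R_B = 0.7886 × 207 = 163 Ω

163 Ω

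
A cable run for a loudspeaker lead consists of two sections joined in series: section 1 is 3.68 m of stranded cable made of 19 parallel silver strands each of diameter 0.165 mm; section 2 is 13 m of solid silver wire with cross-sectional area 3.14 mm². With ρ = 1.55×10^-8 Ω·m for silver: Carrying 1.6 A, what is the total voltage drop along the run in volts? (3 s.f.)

0.327 V

Section 1: A_strand = π(8.2500e-05)² = 2.138e-08 m²; R₁ = ρL/(N·A_s) = (1.55×10^-8)(3.68)/(19×2.138e-08) = 0.1404 Ω
Section 2: A = 3.14 mm² = 3.140e-06 m²
R₂ = (1.55×10^-8)(13)/(3.140e-06) = 0.06417 Ω
R = R₁ + R₂ = 0.2046 Ω
V = IR = 1.6 × 0.2046 = 0.327 V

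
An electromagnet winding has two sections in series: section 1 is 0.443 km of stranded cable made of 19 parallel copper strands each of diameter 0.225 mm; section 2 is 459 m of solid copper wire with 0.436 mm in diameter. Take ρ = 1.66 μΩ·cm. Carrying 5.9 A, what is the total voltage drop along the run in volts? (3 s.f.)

359 V

ρ = 1.66 μΩ·cm = 1.66×10^-8 Ω·m
Section 1: A_strand = π(1.1250e-04)² = 3.976e-08 m²; R₁ = ρL/(N·A_s) = (1.66×10^-8)(443)/(19×3.976e-08) = 9.734 Ω
Section 2: A = π(d/2)² = π(2.1800e-04 m)² = 1.493e-07 m²
R₂ = (1.66×10^-8)(459)/(1.493e-07) = 51.03 Ω
R = R₁ + R₂ = 60.77 Ω
V = IR = 5.9 × 60.77 = 359 V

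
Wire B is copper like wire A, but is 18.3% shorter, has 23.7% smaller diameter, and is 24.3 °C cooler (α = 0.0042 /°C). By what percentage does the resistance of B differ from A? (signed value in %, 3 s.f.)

26.0%

R ∝ ρL/d² with ρ ∝ (1+αΔT), so R_B/R_A = (1 − 18.3/100) × (1 − 23.7/100)⁻² × (1 − 0.0042×24.3)
= 0.817 × 1.718 × 0.8979 = 1.26
(R_B − R_A)/R_A = 1.26 − 1 = 26.0%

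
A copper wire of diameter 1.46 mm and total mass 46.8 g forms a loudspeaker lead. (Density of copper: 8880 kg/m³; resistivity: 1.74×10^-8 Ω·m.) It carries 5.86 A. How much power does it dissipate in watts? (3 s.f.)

A = π(d/2)² = π(7.3000e-04 m)² = 1.6742e-06 m²
L = m/(density·A) = 0.0468/(8880×1.6742e-06) = 3.148 m
R = ρL/A = (1.74×10^-8)(3.148)/(1.6742e-06) = 0.03272 Ω
P = I²R = (5.86)² × 0.03272 = 1.12 W

1.12 W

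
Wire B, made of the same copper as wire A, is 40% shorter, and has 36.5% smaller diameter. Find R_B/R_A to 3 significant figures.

1.49

R ∝ L/d², so R_B/R_A = (1 − 40/100) × (1 − 36.5/100)⁻²
= 0.6 × 2.48 = 1.49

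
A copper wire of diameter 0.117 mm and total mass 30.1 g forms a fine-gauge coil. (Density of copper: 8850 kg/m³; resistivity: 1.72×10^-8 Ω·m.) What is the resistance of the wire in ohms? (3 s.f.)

A = π(d/2)² = π(5.8500e-05 m)² = 1.0751e-08 m²
L = m/(density·A) = 0.0301/(8850×1.0751e-08) = 316.3 m
R = ρL/A = (1.72×10^-8)(316.3)/(1.0751e-08) = 506 Ω

506 Ω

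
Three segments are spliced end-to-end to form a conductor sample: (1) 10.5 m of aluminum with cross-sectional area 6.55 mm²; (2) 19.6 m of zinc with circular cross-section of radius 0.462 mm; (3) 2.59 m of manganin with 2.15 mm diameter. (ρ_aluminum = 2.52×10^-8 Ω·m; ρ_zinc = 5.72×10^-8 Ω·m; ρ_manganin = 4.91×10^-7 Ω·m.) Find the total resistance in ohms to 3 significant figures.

2.06 Ω

Seg 1: A = 6.55 mm² = 6.550e-06 m²
R_1 = (2.52×10^-8)(10.5)/(6.550e-06) = 0.0404 Ω
Seg 2: A = πr² = π(4.6200e-04 m)² = 6.706e-07 m²
R_2 = (5.72×10^-8)(19.6)/(6.706e-07) = 1.672 Ω
Seg 3: A = π(d/2)² = π(1.0750e-03 m)² = 3.631e-06 m²
R_3 = (4.91×10^-7)(2.59)/(3.631e-06) = 0.3503 Ω
R_total = R_1 + R_2 + R_3 = 2.06 Ω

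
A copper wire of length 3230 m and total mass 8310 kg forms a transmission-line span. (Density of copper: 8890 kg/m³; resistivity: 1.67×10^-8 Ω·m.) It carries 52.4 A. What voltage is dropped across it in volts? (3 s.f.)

A = m/(density·L) = 8310/(8890×3230) = 2.8940e-04 m²
R = ρL/A = (1.67×10^-8)(3230)/(2.8940e-04) = 0.1864 Ω
V = IR = 52.4 × 0.1864 = 9.77 V

9.77 V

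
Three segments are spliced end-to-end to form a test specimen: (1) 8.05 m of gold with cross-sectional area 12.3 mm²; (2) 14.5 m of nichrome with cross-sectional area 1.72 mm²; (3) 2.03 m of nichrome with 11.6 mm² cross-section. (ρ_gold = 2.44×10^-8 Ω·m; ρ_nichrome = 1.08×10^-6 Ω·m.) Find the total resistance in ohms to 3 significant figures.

Seg 1: A = 12.3 mm² = 1.230e-05 m²
R_1 = (2.44×10^-8)(8.05)/(1.230e-05) = 0.01597 Ω
Seg 2: A = 1.72 mm² = 1.720e-06 m²
R_2 = (1.08×10^-6)(14.5)/(1.720e-06) = 9.105 Ω
Seg 3: A = 11.6 mm² = 1.160e-05 m²
R_3 = (1.08×10^-6)(2.03)/(1.160e-05) = 0.189 Ω
R_total = R_1 + R_2 + R_3 = 9.31 Ω

9.31 Ω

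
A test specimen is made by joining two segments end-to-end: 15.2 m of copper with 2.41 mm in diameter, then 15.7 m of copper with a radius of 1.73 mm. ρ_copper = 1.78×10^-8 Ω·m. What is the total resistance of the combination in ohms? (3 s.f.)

0.0890 Ω

Segment 1: A = π(d/2)² = π(1.2050e-03 m)² = 4.562e-06 m²
R₁ = ρL/A = (1.78×10^-8)(15.2)/(4.562e-06) = 0.05931 Ω
Segment 2: A = πr² = π(1.7300e-03 m)² = 9.402e-06 m²
R₂ = (1.78×10^-8)(15.7)/(9.402e-06) = 0.02972 Ω
R = R₁ + R₂ = 0.0890 Ω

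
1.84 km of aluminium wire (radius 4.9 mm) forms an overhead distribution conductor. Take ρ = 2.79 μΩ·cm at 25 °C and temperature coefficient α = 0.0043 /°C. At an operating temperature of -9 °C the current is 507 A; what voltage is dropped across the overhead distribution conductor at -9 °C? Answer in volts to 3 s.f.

295 V

ρ = 2.79 μΩ·cm = 2.79×10^-8 Ω·m
A = πr² = π(4.9000e-03 m)² = 7.543e-05 m²
R₍25₎ = ρL/A = (2.79×10^-8)(1840)/(7.543e-05) = 0.6806 Ω
R₍-9₎ = R₍25₎(1 + αΔT) = 0.6806 × (1 + 0.0043×-34) = 0.5811 Ω
V = IR = 507 × 0.5811 = 295 V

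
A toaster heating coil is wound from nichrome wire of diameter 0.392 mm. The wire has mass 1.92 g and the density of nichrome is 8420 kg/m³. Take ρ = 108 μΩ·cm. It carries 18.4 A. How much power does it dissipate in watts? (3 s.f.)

5720 W

ρ = 108 μΩ·cm = 1.08×10^-6 Ω·m
A = π(d/2)² = π(1.9600e-04 m)² = 1.2069e-07 m²
L = m/(density·A) = 0.00192/(8420×1.2069e-07) = 1.889 m
R = ρL/A = (1.08×10^-6)(1.889)/(1.2069e-07) = 16.91 Ω
P = I²R = (18.4)² × 16.91 = 5720 W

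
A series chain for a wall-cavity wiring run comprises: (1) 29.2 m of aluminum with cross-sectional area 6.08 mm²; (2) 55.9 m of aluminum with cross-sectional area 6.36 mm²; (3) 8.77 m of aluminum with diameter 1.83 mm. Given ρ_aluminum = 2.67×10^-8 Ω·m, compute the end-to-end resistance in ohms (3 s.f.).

0.452 Ω

Seg 1: A = 6.08 mm² = 6.080e-06 m²
R_1 = (2.67×10^-8)(29.2)/(6.080e-06) = 0.1282 Ω
Seg 2: A = 6.36 mm² = 6.360e-06 m²
R_2 = (2.67×10^-8)(55.9)/(6.360e-06) = 0.2347 Ω
Seg 3: A = π(d/2)² = π(9.1500e-04 m)² = 2.630e-06 m²
R_3 = (2.67×10^-8)(8.77)/(2.630e-06) = 0.08903 Ω
R_total = R_1 + R_2 + R_3 = 0.452 Ω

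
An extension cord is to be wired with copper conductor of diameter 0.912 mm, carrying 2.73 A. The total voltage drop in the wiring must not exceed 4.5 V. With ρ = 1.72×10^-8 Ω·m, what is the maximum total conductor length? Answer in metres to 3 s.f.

62.6 m

A = π(d/2)² = π(4.5600e-04 m)² = 6.533e-07 m²
L_max = V_max·A/(1·ρI) = (4.5)(6.533e-07)/(1.72×10^-8×2.73) = 62.6 m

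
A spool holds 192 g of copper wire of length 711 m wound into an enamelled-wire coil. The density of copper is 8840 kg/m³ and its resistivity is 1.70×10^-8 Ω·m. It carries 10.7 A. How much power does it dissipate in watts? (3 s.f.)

45300 W

A = m/(density·L) = 0.192/(8840×711) = 3.0548e-08 m²
R = ρL/A = (1.70×10^-8)(711)/(3.0548e-08) = 395.7 Ω
P = I²R = (10.7)² × 395.7 = 45300 W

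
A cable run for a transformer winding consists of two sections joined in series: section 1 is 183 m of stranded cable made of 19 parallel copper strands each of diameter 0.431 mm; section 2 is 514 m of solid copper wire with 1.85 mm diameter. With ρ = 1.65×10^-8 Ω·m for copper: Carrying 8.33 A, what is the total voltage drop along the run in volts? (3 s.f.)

35.4 V

Section 1: A_strand = π(2.1550e-04)² = 1.459e-07 m²; R₁ = ρL/(N·A_s) = (1.65×10^-8)(183)/(19×1.459e-07) = 1.089 Ω
Section 2: A = π(d/2)² = π(9.2500e-04 m)² = 2.688e-06 m²
R₂ = (1.65×10^-8)(514)/(2.688e-06) = 3.155 Ω
R = R₁ + R₂ = 4.244 Ω
V = IR = 8.33 × 4.244 = 35.4 V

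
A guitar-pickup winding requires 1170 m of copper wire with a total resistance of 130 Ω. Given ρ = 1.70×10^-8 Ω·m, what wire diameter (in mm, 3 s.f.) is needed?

0.441 mm

A = ρL/R = (1.70×10^-8)(1170)/(130) = 1.530e-07 m²
d = 2√(A/π) = 4.414e-04 m = 0.441 mm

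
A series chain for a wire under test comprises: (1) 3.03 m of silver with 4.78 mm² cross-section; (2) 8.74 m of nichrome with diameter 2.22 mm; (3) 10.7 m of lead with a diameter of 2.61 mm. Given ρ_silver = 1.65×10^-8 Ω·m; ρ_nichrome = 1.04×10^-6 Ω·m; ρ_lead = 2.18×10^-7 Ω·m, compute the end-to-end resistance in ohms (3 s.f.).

Seg 1: A = 4.78 mm² = 4.780e-06 m²
R_1 = (1.65×10^-8)(3.03)/(4.780e-06) = 0.01046 Ω
Seg 2: A = π(d/2)² = π(1.1100e-03 m)² = 3.871e-06 m²
R_2 = (1.04×10^-6)(8.74)/(3.871e-06) = 2.348 Ω
Seg 3: A = π(d/2)² = π(1.3050e-03 m)² = 5.350e-06 m²
R_3 = (2.18×10^-7)(10.7)/(5.350e-06) = 0.436 Ω
R_total = R_1 + R_2 + R_3 = 2.79 Ω

2.79 Ω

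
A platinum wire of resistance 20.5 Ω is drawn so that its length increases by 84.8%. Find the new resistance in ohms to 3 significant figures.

70.0 Ω

k = 1 + 84.8/100 = 1.848; volume constant ⇒ A' = A/k, so R' = k²R.
R' = 3.415 × 20.5 = 70.0 Ω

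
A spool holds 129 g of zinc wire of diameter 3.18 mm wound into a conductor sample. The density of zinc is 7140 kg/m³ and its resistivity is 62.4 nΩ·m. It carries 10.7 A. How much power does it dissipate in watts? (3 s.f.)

2.05 W

ρ = 62.4 nΩ·m = 6.24×10^-8 Ω·m
A = π(d/2)² = π(1.5900e-03 m)² = 7.9423e-06 m²
L = m/(density·A) = 0.129/(7140×7.9423e-06) = 2.275 m
R = ρL/A = (6.24×10^-8)(2.275)/(7.9423e-06) = 0.01787 Ω
P = I²R = (10.7)² × 0.01787 = 2.05 W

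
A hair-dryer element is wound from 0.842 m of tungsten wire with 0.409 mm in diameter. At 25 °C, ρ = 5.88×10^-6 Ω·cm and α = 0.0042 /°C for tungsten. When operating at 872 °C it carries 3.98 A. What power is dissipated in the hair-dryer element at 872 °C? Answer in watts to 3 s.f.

ρ = 5.88×10^-6 Ω·cm = 5.88×10^-8 Ω·m
A = π(d/2)² = π(2.0450e-04 m)² = 1.314e-07 m²
R₍25₎ = ρL/A = (5.88×10^-8)(0.842)/(1.314e-07) = 0.3768 Ω
R₍872₎ = R₍25₎(1 + αΔT) = 0.3768 × (1 + 0.0042×847) = 1.717 Ω
P = I²R = (3.98)² × 1.717 = 27.2 W

27.2 W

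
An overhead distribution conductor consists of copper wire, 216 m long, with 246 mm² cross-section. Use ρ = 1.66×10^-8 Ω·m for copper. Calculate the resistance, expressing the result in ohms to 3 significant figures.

0.0146 Ω

A = 246 mm² = 2.460e-04 m²
R = ρL/A = (1.66×10^-8)(216 m)/(2.460e-04 m²) = 0.0146 Ω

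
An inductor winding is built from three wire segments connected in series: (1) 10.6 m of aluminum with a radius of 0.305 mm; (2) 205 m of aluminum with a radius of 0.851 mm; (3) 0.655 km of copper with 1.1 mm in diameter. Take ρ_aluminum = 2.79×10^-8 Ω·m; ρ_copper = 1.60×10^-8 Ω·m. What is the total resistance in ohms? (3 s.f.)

Seg 1: A = πr² = π(3.0500e-04 m)² = 2.922e-07 m²
R_1 = (2.79×10^-8)(10.6)/(2.922e-07) = 1.012 Ω
Seg 2: A = πr² = π(8.5100e-04 m)² = 2.275e-06 m²
R_2 = (2.79×10^-8)(205)/(2.275e-06) = 2.514 Ω
Seg 3: A = π(d/2)² = π(5.5000e-04 m)² = 9.503e-07 m²
R_3 = (1.60×10^-8)(655)/(9.503e-07) = 11.03 Ω
R_total = R_1 + R_2 + R_3 = 14.6 Ω

14.6 Ω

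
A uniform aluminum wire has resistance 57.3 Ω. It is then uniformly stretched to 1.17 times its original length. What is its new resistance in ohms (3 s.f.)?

78.4 Ω

Volume constant ⇒ A' = A/k with k = 1.17. R' = ρ(kL)/(A/k) = k²R.
R' = 1.369 × 57.3 = 78.4 Ω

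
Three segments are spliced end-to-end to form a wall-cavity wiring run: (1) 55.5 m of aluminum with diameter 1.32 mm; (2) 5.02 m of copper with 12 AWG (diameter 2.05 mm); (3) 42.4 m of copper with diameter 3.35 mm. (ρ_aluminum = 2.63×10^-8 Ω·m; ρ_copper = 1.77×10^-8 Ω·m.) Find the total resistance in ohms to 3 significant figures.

1.18 Ω

Seg 1: A = π(d/2)² = π(6.6000e-04 m)² = 1.368e-06 m²
R_1 = (2.63×10^-8)(55.5)/(1.368e-06) = 1.067 Ω
Seg 2: A = π(2.05/2 mm)² = π(1.0250e-03 m)² = 3.301e-06 m²
R_2 = (1.77×10^-8)(5.02)/(3.301e-06) = 0.02692 Ω
Seg 3: A = π(d/2)² = π(1.6750e-03 m)² = 8.814e-06 m²
R_3 = (1.77×10^-8)(42.4)/(8.814e-06) = 0.08515 Ω
R_total = R_1 + R_2 + R_3 = 1.18 Ω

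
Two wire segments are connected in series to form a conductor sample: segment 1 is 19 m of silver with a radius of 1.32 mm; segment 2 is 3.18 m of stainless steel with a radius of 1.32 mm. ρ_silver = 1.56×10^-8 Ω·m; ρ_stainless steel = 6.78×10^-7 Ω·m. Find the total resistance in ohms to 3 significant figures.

Segment 1: A = πr² = π(1.3200e-03 m)² = 5.474e-06 m²
R₁ = ρL/A = (1.56×10^-8)(19)/(5.474e-06) = 0.05415 Ω
R₂ = (6.78×10^-7)(3.18)/(5.474e-06) = 0.3939 Ω
R = R₁ + R₂ = 0.448 Ω

0.448 Ω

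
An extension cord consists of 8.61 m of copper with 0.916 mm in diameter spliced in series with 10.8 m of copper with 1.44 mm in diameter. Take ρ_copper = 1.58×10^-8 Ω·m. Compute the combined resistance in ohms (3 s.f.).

0.311 Ω

Segment 1: A = π(d/2)² = π(4.5800e-04 m)² = 6.590e-07 m²
R₁ = ρL/A = (1.58×10^-8)(8.61)/(6.590e-07) = 0.2064 Ω
Segment 2: A = π(d/2)² = π(7.2000e-04 m)² = 1.629e-06 m²
R₂ = (1.58×10^-8)(10.8)/(1.629e-06) = 0.1048 Ω
R = R₁ + R₂ = 0.311 Ω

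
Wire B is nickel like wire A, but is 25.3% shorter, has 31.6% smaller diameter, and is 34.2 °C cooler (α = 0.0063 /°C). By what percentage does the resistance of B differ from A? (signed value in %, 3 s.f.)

R ∝ ρL/d² with ρ ∝ (1+αΔT), so R_B/R_A = (1 − 25.3/100) × (1 − 31.6/100)⁻² × (1 − 0.0063×34.2)
= 0.747 × 2.137 × 0.7845 = 1.253
(R_B − R_A)/R_A = 1.253 − 1 = 25.3%

25.3%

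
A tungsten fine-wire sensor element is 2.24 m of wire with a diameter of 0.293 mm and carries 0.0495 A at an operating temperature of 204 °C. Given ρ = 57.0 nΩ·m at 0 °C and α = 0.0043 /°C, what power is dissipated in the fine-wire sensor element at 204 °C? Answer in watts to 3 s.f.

0.00871 W

ρ = 57.0 nΩ·m = 5.70×10^-8 Ω·m
A = π(d/2)² = π(1.4650e-04 m)² = 6.743e-08 m²
R₍0₎ = ρL/A = (5.70×10^-8)(2.24)/(6.743e-08) = 1.894 Ω
R₍204₎ = R₍0₎(1 + αΔT) = 1.894 × (1 + 0.0043×204) = 3.555 Ω
P = I²R = (0.0495)² × 3.555 = 0.00871 W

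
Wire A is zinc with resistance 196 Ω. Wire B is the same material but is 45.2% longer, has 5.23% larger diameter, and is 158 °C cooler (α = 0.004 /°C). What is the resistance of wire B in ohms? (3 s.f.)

R ∝ ρL/d² with ρ ∝ (1+αΔT), so R_B/R_A = (1 + 45.2/100) × (1 + 5.23/100)⁻² × (1 − 0.004×158)
= 1.452 × 0.9031 × 0.368 = 0.4825
R_B = 0.4825 × 196 = 94.6 Ω

94.6 Ω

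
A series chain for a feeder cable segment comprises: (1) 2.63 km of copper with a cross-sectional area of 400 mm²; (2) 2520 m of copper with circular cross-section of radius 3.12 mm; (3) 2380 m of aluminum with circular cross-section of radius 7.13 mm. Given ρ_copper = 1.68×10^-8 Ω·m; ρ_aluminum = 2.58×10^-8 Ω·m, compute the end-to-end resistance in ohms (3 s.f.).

Seg 1: A = 400 mm² = 4.000e-04 m²
R_1 = (1.68×10^-8)(2630)/(4.000e-04) = 0.1105 Ω
Seg 2: A = πr² = π(3.1200e-03 m)² = 3.058e-05 m²
R_2 = (1.68×10^-8)(2520)/(3.058e-05) = 1.384 Ω
Seg 3: A = πr² = π(7.1300e-03 m)² = 1.597e-04 m²
R_3 = (2.58×10^-8)(2380)/(1.597e-04) = 0.3845 Ω
R_total = R_1 + R_2 + R_3 = 1.88 Ω

1.88 Ω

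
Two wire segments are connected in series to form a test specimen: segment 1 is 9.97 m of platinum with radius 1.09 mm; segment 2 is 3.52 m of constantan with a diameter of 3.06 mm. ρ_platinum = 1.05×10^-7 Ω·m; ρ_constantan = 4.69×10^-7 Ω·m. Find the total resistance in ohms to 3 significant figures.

0.505 Ω

Segment 1: A = πr² = π(1.0900e-03 m)² = 3.733e-06 m²
R₁ = ρL/A = (1.05×10^-7)(9.97)/(3.733e-06) = 0.2805 Ω
Segment 2: A = π(d/2)² = π(1.5300e-03 m)² = 7.354e-06 m²
R₂ = (4.69×10^-7)(3.52)/(7.354e-06) = 0.2245 Ω
R = R₁ + R₂ = 0.505 Ω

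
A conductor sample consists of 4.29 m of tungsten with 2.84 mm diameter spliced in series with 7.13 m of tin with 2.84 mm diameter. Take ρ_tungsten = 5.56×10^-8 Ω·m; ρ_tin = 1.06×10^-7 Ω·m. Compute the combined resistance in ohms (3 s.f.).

0.157 Ω

Segment 1: A = π(d/2)² = π(1.4200e-03 m)² = 6.335e-06 m²
R₁ = ρL/A = (5.56×10^-8)(4.29)/(6.335e-06) = 0.03765 Ω
R₂ = (1.06×10^-7)(7.13)/(6.335e-06) = 0.1193 Ω
R = R₁ + R₂ = 0.157 Ω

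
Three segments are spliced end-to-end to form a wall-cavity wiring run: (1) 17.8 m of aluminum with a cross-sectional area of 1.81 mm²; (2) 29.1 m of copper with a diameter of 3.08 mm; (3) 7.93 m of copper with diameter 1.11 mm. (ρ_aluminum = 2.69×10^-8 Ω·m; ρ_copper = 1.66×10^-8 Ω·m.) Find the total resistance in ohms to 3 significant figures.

0.465 Ω

Seg 1: A = 1.81 mm² = 1.810e-06 m²
R_1 = (2.69×10^-8)(17.8)/(1.810e-06) = 0.2645 Ω
Seg 2: A = π(d/2)² = π(1.5400e-03 m)² = 7.451e-06 m²
R_2 = (1.66×10^-8)(29.1)/(7.451e-06) = 0.06484 Ω
Seg 3: A = π(d/2)² = π(5.5500e-04 m)² = 9.677e-07 m²
R_3 = (1.66×10^-8)(7.93)/(9.677e-07) = 0.136 Ω
R_total = R_1 + R_2 + R_3 = 0.465 Ω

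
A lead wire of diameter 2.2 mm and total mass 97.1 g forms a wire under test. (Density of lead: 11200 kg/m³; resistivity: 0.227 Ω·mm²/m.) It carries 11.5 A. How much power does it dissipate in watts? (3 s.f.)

ρ = 0.227 Ω·mm²/m = 2.27×10^-7 Ω·m
A = π(d/2)² = π(1.1000e-03 m)² = 3.8013e-06 m²
L = m/(density·A) = 0.0971/(11200×3.8013e-06) = 2.281 m
R = ρL/A = (2.27×10^-7)(2.281)/(3.8013e-06) = 0.1362 Ω
P = I²R = (11.5)² × 0.1362 = 18.0 W

18.0 W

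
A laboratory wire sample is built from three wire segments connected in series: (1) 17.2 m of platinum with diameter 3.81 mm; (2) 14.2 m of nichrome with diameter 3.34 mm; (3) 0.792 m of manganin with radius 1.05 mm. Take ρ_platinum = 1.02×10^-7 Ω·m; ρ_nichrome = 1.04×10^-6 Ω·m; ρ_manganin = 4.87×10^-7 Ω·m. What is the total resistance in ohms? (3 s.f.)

1.95 Ω

Seg 1: A = π(d/2)² = π(1.9050e-03 m)² = 1.140e-05 m²
R_1 = (1.02×10^-7)(17.2)/(1.140e-05) = 0.1539 Ω
Seg 2: A = π(d/2)² = π(1.6700e-03 m)² = 8.762e-06 m²
R_2 = (1.04×10^-6)(14.2)/(8.762e-06) = 1.686 Ω
Seg 3: A = πr² = π(1.0500e-03 m)² = 3.464e-06 m²
R_3 = (4.87×10^-7)(0.792)/(3.464e-06) = 0.1114 Ω
R_total = R_1 + R_2 + R_3 = 1.95 Ω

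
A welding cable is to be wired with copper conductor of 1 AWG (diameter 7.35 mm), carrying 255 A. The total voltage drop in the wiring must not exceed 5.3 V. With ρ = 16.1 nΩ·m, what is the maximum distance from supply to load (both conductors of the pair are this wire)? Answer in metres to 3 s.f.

27.4 m

ρ = 16.1 nΩ·m = 1.61×10^-8 Ω·m
A = π(7.35/2 mm)² = π(3.6750e-03 m)² = 4.243e-05 m²
L_max = V_max·A/(2·ρI) = (5.3)(4.243e-05)/(2×1.61×10^-8×255) = 27.4 m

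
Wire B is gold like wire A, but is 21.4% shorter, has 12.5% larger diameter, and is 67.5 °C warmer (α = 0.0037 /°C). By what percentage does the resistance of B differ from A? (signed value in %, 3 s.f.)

R ∝ ρL/d² with ρ ∝ (1+αΔT), so R_B/R_A = (1 − 21.4/100) × (1 + 12.5/100)⁻² × (1 + 0.0037×67.5)
= 0.786 × 0.7901 × 1.25 = 0.7761
(R_B − R_A)/R_A = 0.7761 − 1 = -22.4%

-22.4%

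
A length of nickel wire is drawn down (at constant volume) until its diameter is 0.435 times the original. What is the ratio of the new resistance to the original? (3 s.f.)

27.9

Volume constant ⇒ L' = L/r² with r = 0.435. R' = ρL'/A' = ρ(L/r²)/(πr²d₀²/4) = R/r⁴.
Factor = 27.9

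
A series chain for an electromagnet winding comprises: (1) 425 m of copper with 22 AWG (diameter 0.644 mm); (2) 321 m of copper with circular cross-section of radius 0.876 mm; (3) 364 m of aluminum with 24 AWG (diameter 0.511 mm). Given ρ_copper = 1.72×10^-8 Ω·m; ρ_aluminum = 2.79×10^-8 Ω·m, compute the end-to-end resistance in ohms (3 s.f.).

74.3 Ω

Seg 1: A = π(0.644/2 mm)² = π(3.2200e-04 m)² = 3.257e-07 m²
R_1 = (1.72×10^-8)(425)/(3.257e-07) = 22.44 Ω
Seg 2: A = πr² = π(8.7600e-04 m)² = 2.411e-06 m²
R_2 = (1.72×10^-8)(321)/(2.411e-06) = 2.29 Ω
Seg 3: A = π(0.511/2 mm)² = π(2.5550e-04 m)² = 2.051e-07 m²
R_3 = (2.79×10^-8)(364)/(2.051e-07) = 49.52 Ω
R_total = R_1 + R_2 + R_3 = 74.3 Ω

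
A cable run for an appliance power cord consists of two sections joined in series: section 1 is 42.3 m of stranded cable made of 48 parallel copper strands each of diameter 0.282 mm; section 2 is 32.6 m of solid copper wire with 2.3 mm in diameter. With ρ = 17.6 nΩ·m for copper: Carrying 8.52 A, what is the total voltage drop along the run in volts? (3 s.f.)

ρ = 17.6 nΩ·m = 1.76×10^-8 Ω·m
Section 1: A_strand = π(1.4100e-04)² = 6.246e-08 m²; R₁ = ρL/(N·A_s) = (1.76×10^-8)(42.3)/(48×6.246e-08) = 0.2483 Ω
Section 2: A = π(d/2)² = π(1.1500e-03 m)² = 4.155e-06 m²
R₂ = (1.76×10^-8)(32.6)/(4.155e-06) = 0.1381 Ω
R = R₁ + R₂ = 0.3864 Ω
V = IR = 8.52 × 0.3864 = 3.29 V

3.29 V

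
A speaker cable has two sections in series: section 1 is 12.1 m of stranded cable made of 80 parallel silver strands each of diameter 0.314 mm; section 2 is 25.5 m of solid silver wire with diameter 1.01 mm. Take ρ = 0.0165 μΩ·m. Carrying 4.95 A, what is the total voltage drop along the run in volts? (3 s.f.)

2.76 V

ρ = 0.0165 μΩ·m = 1.65×10^-8 Ω·m
Section 1: A_strand = π(1.5700e-04)² = 7.744e-08 m²; R₁ = ρL/(N·A_s) = (1.65×10^-8)(12.1)/(80×7.744e-08) = 0.03223 Ω
Section 2: A = π(d/2)² = π(5.0500e-04 m)² = 8.012e-07 m²
R₂ = (1.65×10^-8)(25.5)/(8.012e-07) = 0.5252 Ω
R = R₁ + R₂ = 0.5574 Ω
V = IR = 4.95 × 0.5574 = 2.76 V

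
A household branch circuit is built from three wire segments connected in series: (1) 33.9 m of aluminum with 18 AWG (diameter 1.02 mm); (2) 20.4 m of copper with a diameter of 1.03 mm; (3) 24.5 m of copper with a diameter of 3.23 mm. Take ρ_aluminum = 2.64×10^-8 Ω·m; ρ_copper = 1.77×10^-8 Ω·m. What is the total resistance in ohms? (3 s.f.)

1.58 Ω

Seg 1: A = π(1.02/2 mm)² = π(5.1000e-04 m)² = 8.171e-07 m²
R_1 = (2.64×10^-8)(33.9)/(8.171e-07) = 1.095 Ω
Seg 2: A = π(d/2)² = π(5.1500e-04 m)² = 8.332e-07 m²
R_2 = (1.77×10^-8)(20.4)/(8.332e-07) = 0.4334 Ω
Seg 3: A = π(d/2)² = π(1.6150e-03 m)² = 8.194e-06 m²
R_3 = (1.77×10^-8)(24.5)/(8.194e-06) = 0.05292 Ω
R_total = R_1 + R_2 + R_3 = 1.58 Ω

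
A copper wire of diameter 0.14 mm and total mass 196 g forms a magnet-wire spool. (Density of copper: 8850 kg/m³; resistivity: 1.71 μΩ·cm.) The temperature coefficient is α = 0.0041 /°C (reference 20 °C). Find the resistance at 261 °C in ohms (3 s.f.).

3180 Ω

ρ = 1.71 μΩ·cm = 1.71×10^-8 Ω·m
A = π(d/2)² = π(7.0000e-05 m)² = 1.5394e-08 m²
L = m/(density·A) = 0.196/(8850×1.5394e-08) = 1439 m
R = ρL/A = (1.71×10^-8)(1439)/(1.5394e-08) = 1598 Ω
R(261 °C) = 1598 × (1 + 0.0041×241) = 3180 Ω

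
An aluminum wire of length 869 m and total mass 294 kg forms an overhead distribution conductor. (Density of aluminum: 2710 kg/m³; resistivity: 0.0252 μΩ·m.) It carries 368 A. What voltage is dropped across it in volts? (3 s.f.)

ρ = 0.0252 μΩ·m = 2.52×10^-8 Ω·m
A = m/(density·L) = 294/(2710×869) = 1.2484e-04 m²
R = ρL/A = (2.52×10^-8)(869)/(1.2484e-04) = 0.1754 Ω
V = IR = 368 × 0.1754 = 64.6 V

64.6 V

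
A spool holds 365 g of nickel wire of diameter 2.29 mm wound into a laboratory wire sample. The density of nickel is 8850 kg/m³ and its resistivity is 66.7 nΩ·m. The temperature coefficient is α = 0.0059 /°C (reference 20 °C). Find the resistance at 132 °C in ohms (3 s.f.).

0.269 Ω

ρ = 66.7 nΩ·m = 6.67×10^-8 Ω·m
A = π(d/2)² = π(1.1450e-03 m)² = 4.1187e-06 m²
L = m/(density·A) = 0.365/(8850×4.1187e-06) = 10.01 m
R = ρL/A = (6.67×10^-8)(10.01)/(4.1187e-06) = 0.1622 Ω
R(132 °C) = 0.1622 × (1 + 0.0059×112) = 0.269 Ω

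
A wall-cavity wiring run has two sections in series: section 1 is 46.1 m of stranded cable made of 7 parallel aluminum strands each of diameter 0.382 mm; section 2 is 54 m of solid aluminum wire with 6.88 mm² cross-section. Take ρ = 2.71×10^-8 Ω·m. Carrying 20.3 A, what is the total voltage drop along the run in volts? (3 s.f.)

Section 1: A_strand = π(1.9100e-04)² = 1.146e-07 m²; R₁ = ρL/(N·A_s) = (2.71×10^-8)(46.1)/(7×1.146e-07) = 1.557 Ω
Section 2: A = 6.88 mm² = 6.880e-06 m²
R₂ = (2.71×10^-8)(54)/(6.880e-06) = 0.2127 Ω
R = R₁ + R₂ = 1.77 Ω
V = IR = 20.3 × 1.77 = 35.9 V

35.9 V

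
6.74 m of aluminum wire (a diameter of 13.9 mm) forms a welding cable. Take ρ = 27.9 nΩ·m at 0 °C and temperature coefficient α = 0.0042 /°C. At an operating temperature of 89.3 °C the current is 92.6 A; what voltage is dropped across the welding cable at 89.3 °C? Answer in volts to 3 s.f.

ρ = 27.9 nΩ·m = 2.79×10^-8 Ω·m
A = π(d/2)² = π(6.9500e-03 m)² = 1.517e-04 m²
R₍0₎ = ρL/A = (2.79×10^-8)(6.74)/(1.517e-04) = 0.001239 Ω
R₍89.3₎ = R₍0₎(1 + αΔT) = 0.001239 × (1 + 0.0042×89.3) = 0.001704 Ω
V = IR = 92.6 × 0.001704 = 0.158 V

0.158 V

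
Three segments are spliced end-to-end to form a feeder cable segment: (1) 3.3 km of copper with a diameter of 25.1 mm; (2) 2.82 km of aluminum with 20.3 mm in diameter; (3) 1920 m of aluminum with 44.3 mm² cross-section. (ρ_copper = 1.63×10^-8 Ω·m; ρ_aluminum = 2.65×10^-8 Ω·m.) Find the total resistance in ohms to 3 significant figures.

1.49 Ω

Seg 1: A = π(d/2)² = π(1.2550e-02 m)² = 4.948e-04 m²
R_1 = (1.63×10^-8)(3300)/(4.948e-04) = 0.1087 Ω
Seg 2: A = π(d/2)² = π(1.0150e-02 m)² = 3.237e-04 m²
R_2 = (2.65×10^-8)(2820)/(3.237e-04) = 0.2309 Ω
Seg 3: A = 44.3 mm² = 4.430e-05 m²
R_3 = (2.65×10^-8)(1920)/(4.430e-05) = 1.149 Ω
R_total = R_1 + R_2 + R_3 = 1.49 Ω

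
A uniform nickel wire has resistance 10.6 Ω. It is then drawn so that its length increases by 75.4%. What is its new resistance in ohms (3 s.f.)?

k = 1 + 75.4/100 = 1.754; volume constant ⇒ A' = A/k, so R' = k²R.
R' = 3.077 × 10.6 = 32.6 Ω

32.6 Ω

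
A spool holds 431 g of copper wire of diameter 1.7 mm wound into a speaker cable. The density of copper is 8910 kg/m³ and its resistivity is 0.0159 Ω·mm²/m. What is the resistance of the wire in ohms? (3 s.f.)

0.149 Ω

ρ = 0.0159 Ω·mm²/m = 1.59×10^-8 Ω·m
A = π(d/2)² = π(8.5000e-04 m)² = 2.2698e-06 m²
L = m/(density·A) = 0.431/(8910×2.2698e-06) = 21.31 m
R = ρL/A = (1.59×10^-8)(21.31)/(2.2698e-06) = 0.149 Ω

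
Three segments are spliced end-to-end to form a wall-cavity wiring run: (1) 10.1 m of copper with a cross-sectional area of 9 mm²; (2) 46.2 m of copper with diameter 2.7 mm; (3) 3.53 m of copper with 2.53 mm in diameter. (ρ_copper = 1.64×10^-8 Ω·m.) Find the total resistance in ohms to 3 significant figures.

Seg 1: A = 9 mm² = 9.000e-06 m²
R_1 = (1.64×10^-8)(10.1)/(9.000e-06) = 0.0184 Ω
Seg 2: A = π(d/2)² = π(1.3500e-03 m)² = 5.726e-06 m²
R_2 = (1.64×10^-8)(46.2)/(5.726e-06) = 0.1323 Ω
Seg 3: A = π(d/2)² = π(1.2650e-03 m)² = 5.027e-06 m²
R_3 = (1.64×10^-8)(3.53)/(5.027e-06) = 0.01152 Ω
R_total = R_1 + R_2 + R_3 = 0.162 Ω

0.162 Ω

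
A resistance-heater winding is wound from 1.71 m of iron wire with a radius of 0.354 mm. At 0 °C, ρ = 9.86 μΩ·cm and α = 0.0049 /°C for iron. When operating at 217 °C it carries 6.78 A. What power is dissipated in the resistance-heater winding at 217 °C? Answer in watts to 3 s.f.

ρ = 9.86 μΩ·cm = 9.86×10^-8 Ω·m
A = πr² = π(3.5400e-04 m)² = 3.937e-07 m²
R₍0₎ = ρL/A = (9.86×10^-8)(1.71)/(3.937e-07) = 0.4283 Ω
R₍217₎ = R₍0₎(1 + αΔT) = 0.4283 × (1 + 0.0049×217) = 0.8836 Ω
P = I²R = (6.78)² × 0.8836 = 40.6 W

40.6 W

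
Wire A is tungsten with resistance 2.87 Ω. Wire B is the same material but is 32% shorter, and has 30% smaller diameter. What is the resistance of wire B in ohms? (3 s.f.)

3.98 Ω

R ∝ L/d², so R_B/R_A = (1 − 32/100) × (1 − 30/100)⁻²
= 0.68 × 2.041 = 1.388
R_B = 1.388 × 2.87 = 3.98 Ω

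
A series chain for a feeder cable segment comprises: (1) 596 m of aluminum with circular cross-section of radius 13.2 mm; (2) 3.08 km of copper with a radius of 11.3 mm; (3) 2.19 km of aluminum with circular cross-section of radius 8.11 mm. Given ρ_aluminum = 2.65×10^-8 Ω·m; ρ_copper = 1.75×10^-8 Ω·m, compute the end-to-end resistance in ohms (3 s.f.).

0.444 Ω

Seg 1: A = πr² = π(1.3200e-02 m)² = 5.474e-04 m²
R_1 = (2.65×10^-8)(596)/(5.474e-04) = 0.02885 Ω
Seg 2: A = πr² = π(1.1300e-02 m)² = 4.011e-04 m²
R_2 = (1.75×10^-8)(3080)/(4.011e-04) = 0.1344 Ω
Seg 3: A = πr² = π(8.1100e-03 m)² = 2.066e-04 m²
R_3 = (2.65×10^-8)(2190)/(2.066e-04) = 0.2809 Ω
R_total = R_1 + R_2 + R_3 = 0.444 Ω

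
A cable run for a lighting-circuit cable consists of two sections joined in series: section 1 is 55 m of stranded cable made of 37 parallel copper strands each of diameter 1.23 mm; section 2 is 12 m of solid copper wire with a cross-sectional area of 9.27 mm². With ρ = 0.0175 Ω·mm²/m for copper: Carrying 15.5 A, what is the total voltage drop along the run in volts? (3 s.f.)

ρ = 0.0175 Ω·mm²/m = 1.75×10^-8 Ω·m
Section 1: A_strand = π(6.1500e-04)² = 1.188e-06 m²; R₁ = ρL/(N·A_s) = (1.75×10^-8)(55)/(37×1.188e-06) = 0.02189 Ω
Section 2: A = 9.27 mm² = 9.270e-06 m²
R₂ = (1.75×10^-8)(12)/(9.270e-06) = 0.02265 Ω
R = R₁ + R₂ = 0.04455 Ω
V = IR = 15.5 × 0.04455 = 0.690 V

0.690 V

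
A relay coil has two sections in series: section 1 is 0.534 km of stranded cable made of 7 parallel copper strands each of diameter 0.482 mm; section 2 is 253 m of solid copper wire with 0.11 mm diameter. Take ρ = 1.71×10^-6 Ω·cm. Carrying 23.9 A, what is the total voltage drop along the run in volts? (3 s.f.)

ρ = 1.71×10^-6 Ω·cm = 1.71×10^-8 Ω·m
Section 1: A_strand = π(2.4100e-04)² = 1.825e-07 m²; R₁ = ρL/(N·A_s) = (1.71×10^-8)(534)/(7×1.825e-07) = 7.149 Ω
Section 2: A = π(d/2)² = π(5.5000e-05 m)² = 9.503e-09 m²
R₂ = (1.71×10^-8)(253)/(9.503e-09) = 455.2 Ω
R = R₁ + R₂ = 462.4 Ω
V = IR = 23.9 × 462.4 = 11100 V

11100 V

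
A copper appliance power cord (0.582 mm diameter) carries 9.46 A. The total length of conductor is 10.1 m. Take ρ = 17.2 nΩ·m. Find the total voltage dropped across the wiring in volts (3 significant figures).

ρ = 17.2 nΩ·m = 1.72×10^-8 Ω·m
A = π(d/2)² = π(2.9100e-04 m)² = 2.660e-07 m²
R = ρL/A = (1.72×10^-8)(10.1)/(2.660e-07) = 0.653 Ω
V = IR = 9.46 × 0.653 = 6.18 V

6.18 V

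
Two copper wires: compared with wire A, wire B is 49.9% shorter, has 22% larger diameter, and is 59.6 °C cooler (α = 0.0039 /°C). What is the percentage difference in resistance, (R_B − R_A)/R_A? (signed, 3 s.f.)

R ∝ ρL/d² with ρ ∝ (1+αΔT), so R_B/R_A = (1 − 49.9/100) × (1 + 22/100)⁻² × (1 − 0.0039×59.6)
= 0.501 × 0.6719 × 0.7676 = 0.2584
(R_B − R_A)/R_A = 0.2584 − 1 = -74.2%

-74.2%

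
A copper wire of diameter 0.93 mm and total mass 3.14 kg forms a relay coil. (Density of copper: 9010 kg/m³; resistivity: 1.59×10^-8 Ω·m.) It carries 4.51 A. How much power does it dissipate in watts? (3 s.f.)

A = π(d/2)² = π(4.6500e-04 m)² = 6.7929e-07 m²
L = m/(density·A) = 3.14/(9010×6.7929e-07) = 513 m
R = ρL/A = (1.59×10^-8)(513)/(6.7929e-07) = 12.01 Ω
P = I²R = (4.51)² × 12.01 = 244 W

244 W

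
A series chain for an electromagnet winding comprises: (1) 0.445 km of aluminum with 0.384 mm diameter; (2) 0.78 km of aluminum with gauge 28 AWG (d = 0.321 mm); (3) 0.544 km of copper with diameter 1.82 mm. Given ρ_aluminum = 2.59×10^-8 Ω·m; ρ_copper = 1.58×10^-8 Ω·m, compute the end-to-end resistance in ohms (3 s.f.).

Seg 1: A = π(d/2)² = π(1.9200e-04 m)² = 1.158e-07 m²
R_1 = (2.59×10^-8)(445)/(1.158e-07) = 99.52 Ω
Seg 2: A = π(0.321/2 mm)² = π(1.6050e-04 m)² = 8.093e-08 m²
R_2 = (2.59×10^-8)(780)/(8.093e-08) = 249.6 Ω
Seg 3: A = π(d/2)² = π(9.1000e-04 m)² = 2.602e-06 m²
R_3 = (1.58×10^-8)(544)/(2.602e-06) = 3.304 Ω
R_total = R_1 + R_2 + R_3 = 352 Ω

352 Ω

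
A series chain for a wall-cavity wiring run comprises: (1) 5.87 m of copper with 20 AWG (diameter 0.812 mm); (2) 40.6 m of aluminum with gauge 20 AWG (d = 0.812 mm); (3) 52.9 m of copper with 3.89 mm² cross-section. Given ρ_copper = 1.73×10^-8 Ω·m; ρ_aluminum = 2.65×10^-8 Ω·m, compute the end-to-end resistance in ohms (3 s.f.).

2.51 Ω

Seg 1: A = π(0.812/2 mm)² = π(4.0600e-04 m)² = 5.178e-07 m²
R_1 = (1.73×10^-8)(5.87)/(5.178e-07) = 0.1961 Ω
Seg 2: A = π(0.812/2 mm)² = π(4.0600e-04 m)² = 5.178e-07 m²
R_2 = (2.65×10^-8)(40.6)/(5.178e-07) = 2.078 Ω
Seg 3: A = 3.89 mm² = 3.890e-06 m²
R_3 = (1.73×10^-8)(52.9)/(3.890e-06) = 0.2353 Ω
R_total = R_1 + R_2 + R_3 = 2.51 Ω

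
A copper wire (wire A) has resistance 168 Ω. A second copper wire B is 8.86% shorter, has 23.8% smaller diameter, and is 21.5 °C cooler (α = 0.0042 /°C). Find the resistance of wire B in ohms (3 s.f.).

R ∝ ρL/d² with ρ ∝ (1+αΔT), so R_B/R_A = (1 − 8.86/100) × (1 − 23.8/100)⁻² × (1 − 0.0042×21.5)
= 0.9114 × 1.722 × 0.9097 = 1.428
R_B = 1.428 × 168 = 240 Ω

240 Ω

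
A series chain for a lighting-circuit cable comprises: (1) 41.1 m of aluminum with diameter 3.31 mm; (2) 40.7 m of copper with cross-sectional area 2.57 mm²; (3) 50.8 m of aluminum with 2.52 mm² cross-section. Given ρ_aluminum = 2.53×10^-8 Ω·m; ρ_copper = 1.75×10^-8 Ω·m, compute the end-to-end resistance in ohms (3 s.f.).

Seg 1: A = π(d/2)² = π(1.6550e-03 m)² = 8.605e-06 m²
R_1 = (2.53×10^-8)(41.1)/(8.605e-06) = 0.1208 Ω
Seg 2: A = 2.57 mm² = 2.570e-06 m²
R_2 = (1.75×10^-8)(40.7)/(2.570e-06) = 0.2771 Ω
Seg 3: A = 2.52 mm² = 2.520e-06 m²
R_3 = (2.53×10^-8)(50.8)/(2.520e-06) = 0.51 Ω
R_total = R_1 + R_2 + R_3 = 0.908 Ω

0.908 Ω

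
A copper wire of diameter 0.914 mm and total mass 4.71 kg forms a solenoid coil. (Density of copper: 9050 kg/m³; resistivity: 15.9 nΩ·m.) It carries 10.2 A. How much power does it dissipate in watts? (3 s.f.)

2000 W

ρ = 15.9 nΩ·m = 1.59×10^-8 Ω·m
A = π(d/2)² = π(4.5700e-04 m)² = 6.5612e-07 m²
L = m/(density·A) = 4.71/(9050×6.5612e-07) = 793.2 m
R = ρL/A = (1.59×10^-8)(793.2)/(6.5612e-07) = 19.22 Ω
P = I²R = (10.2)² × 19.22 = 2000 W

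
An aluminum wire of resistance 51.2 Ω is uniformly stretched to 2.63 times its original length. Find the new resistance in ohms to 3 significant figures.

Volume constant ⇒ A' = A/k with k = 2.63. R' = ρ(kL)/(A/k) = k²R.
R' = 6.917 × 51.2 = 354 Ω

354 Ω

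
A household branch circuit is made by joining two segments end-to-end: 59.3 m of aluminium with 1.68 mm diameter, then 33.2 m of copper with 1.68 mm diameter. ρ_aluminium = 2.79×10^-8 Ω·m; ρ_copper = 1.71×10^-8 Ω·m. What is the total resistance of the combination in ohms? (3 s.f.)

Segment 1: A = π(d/2)² = π(8.4000e-04 m)² = 2.217e-06 m²
R₁ = ρL/A = (2.79×10^-8)(59.3)/(2.217e-06) = 0.7464 Ω
R₂ = (1.71×10^-8)(33.2)/(2.217e-06) = 0.2561 Ω
R = R₁ + R₂ = 1.00 Ω

1.00 Ω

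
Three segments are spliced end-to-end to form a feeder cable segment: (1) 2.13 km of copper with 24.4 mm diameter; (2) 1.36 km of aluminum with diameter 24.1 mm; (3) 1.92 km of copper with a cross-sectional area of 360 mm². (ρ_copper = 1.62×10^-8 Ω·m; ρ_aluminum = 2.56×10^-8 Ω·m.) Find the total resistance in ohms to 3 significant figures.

Seg 1: A = π(d/2)² = π(1.2200e-02 m)² = 4.676e-04 m²
R_1 = (1.62×10^-8)(2130)/(4.676e-04) = 0.07379 Ω
Seg 2: A = π(d/2)² = π(1.2050e-02 m)² = 4.562e-04 m²
R_2 = (2.56×10^-8)(1360)/(4.562e-04) = 0.07632 Ω
Seg 3: A = 360 mm² = 3.600e-04 m²
R_3 = (1.62×10^-8)(1920)/(3.600e-04) = 0.0864 Ω
R_total = R_1 + R_2 + R_3 = 0.237 Ω

0.237 Ω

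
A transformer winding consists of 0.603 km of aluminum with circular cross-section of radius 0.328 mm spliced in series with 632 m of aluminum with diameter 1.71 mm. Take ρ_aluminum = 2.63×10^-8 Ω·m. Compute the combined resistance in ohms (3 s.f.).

Segment 1: A = πr² = π(3.2800e-04 m)² = 3.380e-07 m²
R₁ = ρL/A = (2.63×10^-8)(603)/(3.380e-07) = 46.92 Ω
Segment 2: A = π(d/2)² = π(8.5500e-04 m)² = 2.297e-06 m²
R₂ = (2.63×10^-8)(632)/(2.297e-06) = 7.238 Ω
R = R₁ + R₂ = 54.2 Ω

54.2 Ω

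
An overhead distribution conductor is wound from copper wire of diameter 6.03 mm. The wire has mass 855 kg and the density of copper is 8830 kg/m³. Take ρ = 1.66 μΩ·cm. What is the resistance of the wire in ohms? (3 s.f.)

1.97 Ω

ρ = 1.66 μΩ·cm = 1.66×10^-8 Ω·m
A = π(d/2)² = π(3.0150e-03 m)² = 2.8558e-05 m²
L = m/(density·A) = 855/(8830×2.8558e-05) = 3391 m
R = ρL/A = (1.66×10^-8)(3391)/(2.8558e-05) = 1.97 Ω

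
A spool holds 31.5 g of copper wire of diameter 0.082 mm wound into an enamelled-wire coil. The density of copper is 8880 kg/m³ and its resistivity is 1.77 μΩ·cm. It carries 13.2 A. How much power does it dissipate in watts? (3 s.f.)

3.92×10^5 W

ρ = 1.77 μΩ·cm = 1.77×10^-8 Ω·m
A = π(d/2)² = π(4.1000e-05 m)² = 5.2810e-09 m²
L = m/(density·A) = 0.0315/(8880×5.2810e-09) = 671.7 m
R = ρL/A = (1.77×10^-8)(671.7)/(5.2810e-09) = 2251 Ω
P = I²R = (13.2)² × 2251 = 3.92×10^5 W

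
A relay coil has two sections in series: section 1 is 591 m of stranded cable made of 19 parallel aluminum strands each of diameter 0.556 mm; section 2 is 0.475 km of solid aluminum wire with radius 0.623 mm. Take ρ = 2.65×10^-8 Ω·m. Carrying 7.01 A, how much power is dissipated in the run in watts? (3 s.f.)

674 W

Section 1: A_strand = π(2.7800e-04)² = 2.428e-07 m²; R₁ = ρL/(N·A_s) = (2.65×10^-8)(591)/(19×2.428e-07) = 3.395 Ω
Section 2: A = πr² = π(6.2300e-04 m)² = 1.219e-06 m²
R₂ = (2.65×10^-8)(475)/(1.219e-06) = 10.32 Ω
R = R₁ + R₂ = 13.72 Ω
P = I²R = (7.01)² × 13.72 = 674 W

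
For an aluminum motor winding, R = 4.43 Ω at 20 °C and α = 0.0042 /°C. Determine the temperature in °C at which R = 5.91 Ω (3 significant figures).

99.5 °C

R = R₀(1 + α(T − T₀)) ⇒ T = T₀ + (R/R₀ − 1)/α
T = 20 + (5.91/4.43 − 1)/0.0042 = 20 + (0.3341)/0.0042 = 99.5 °C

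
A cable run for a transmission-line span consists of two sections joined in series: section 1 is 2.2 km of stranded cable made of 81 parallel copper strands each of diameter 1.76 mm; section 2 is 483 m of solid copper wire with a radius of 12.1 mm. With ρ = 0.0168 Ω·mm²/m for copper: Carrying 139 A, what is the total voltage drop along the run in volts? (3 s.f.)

ρ = 0.0168 Ω·mm²/m = 1.68×10^-8 Ω·m
Section 1: A_strand = π(8.8000e-04)² = 2.433e-06 m²; R₁ = ρL/(N·A_s) = (1.68×10^-8)(2200)/(81×2.433e-06) = 0.1876 Ω
Section 2: A = πr² = π(1.2100e-02 m)² = 4.600e-04 m²
R₂ = (1.68×10^-8)(483)/(4.600e-04) = 0.01764 Ω
R = R₁ + R₂ = 0.2052 Ω
V = IR = 139 × 0.2052 = 28.5 V

28.5 V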